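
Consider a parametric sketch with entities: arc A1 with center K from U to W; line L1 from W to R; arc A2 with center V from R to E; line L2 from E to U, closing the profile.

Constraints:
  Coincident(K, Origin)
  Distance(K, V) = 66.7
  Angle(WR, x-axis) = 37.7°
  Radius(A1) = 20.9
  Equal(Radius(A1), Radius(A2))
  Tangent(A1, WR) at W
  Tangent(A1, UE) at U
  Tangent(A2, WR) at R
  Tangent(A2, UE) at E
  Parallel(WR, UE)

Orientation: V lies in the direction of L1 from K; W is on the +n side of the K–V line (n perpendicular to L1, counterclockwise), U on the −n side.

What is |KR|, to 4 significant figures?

69.90

The slot axis is L1's direction at 37.7°, so u = (cos 37.7°, sin 37.7°) = (0.7912, 0.6115) and n = (−sin 37.7°, cos 37.7°) = (-0.6115, 0.7912). K is at the origin and V lies 66.7 along u from K, so V = 66.7·u = (52.77, 40.79). Tangency of A1 to both parallel lines with radius 20.9 puts W and U at K ± 20.9·n: W = (-12.78, 16.54), U = (12.78, -16.54). Equal radii place R and E the same way about V: R = V + 20.9·n = (39.99, 57.33), E = V − 20.9·n = (65.56, 24.25). Then |KR| = |R − K| = 69.90.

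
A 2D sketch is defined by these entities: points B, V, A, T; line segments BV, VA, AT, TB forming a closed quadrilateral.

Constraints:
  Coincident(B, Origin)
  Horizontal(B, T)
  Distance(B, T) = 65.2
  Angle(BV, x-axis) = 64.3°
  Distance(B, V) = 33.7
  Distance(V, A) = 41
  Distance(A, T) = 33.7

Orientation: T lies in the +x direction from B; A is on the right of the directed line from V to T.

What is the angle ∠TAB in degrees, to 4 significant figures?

156.8°

Checks: BV at 64.30° ✓; |VA| = 41.00 ✓; |AT| = 33.70 ✓.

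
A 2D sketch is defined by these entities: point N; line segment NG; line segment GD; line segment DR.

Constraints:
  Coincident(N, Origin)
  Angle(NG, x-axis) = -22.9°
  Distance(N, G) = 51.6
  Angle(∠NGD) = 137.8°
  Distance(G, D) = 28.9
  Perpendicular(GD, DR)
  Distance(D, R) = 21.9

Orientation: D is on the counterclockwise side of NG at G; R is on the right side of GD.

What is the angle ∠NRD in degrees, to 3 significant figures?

49.9°

N is at the origin; NG runs at -22.9° with length 51.6, so G = 51.6·(cos -22.9°, sin -22.9°) = (47.5, -20.1). ∠NGD = 137.8°, so GD runs at -22.9° + (180° − 137.8°) = 19.3° from the x-axis; with |GD| = 28.9, D = G + 28.9·(cos 19.3°, sin 19.3°) = (74.8, -10.5). GD is perpendicular to DR; with |DR| = 21.9 on the right of GD, R = D + 21.9·(0.331, -0.944) = (82.0, -31.2). Then cos ∠NRD = RN·RD / (|RN||RD|), giving 49.9°.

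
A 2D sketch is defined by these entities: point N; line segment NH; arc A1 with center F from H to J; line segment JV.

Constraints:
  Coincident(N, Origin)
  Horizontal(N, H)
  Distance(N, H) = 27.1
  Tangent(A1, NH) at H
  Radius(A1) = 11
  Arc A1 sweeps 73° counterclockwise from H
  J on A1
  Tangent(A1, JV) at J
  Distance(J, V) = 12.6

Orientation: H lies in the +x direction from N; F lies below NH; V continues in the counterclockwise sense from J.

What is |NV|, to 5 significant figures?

23.658

N is at the origin; N and H share the same y with |NH| = 27.1 and H on the +x side, so H = (27.100, 0.0000). A1 meets NH tangentially, so FH is at right angles to NH, so F = H + (0, -11) = (27.100, -11.000). On A1, H sits at bearing 90° from F; a 73° counterclockwise sweep puts J at bearing 163°, so J = F + 11.0·(cos 163°, sin 163°) = (16.581, -7.7839). The tangent condition forces FJ to be normal to JV, so JV runs along (−sin 163°, cos 163°); with |JV| = 12.6, V = (12.897, -19.833). Then |NV| = |V − N| = 23.658.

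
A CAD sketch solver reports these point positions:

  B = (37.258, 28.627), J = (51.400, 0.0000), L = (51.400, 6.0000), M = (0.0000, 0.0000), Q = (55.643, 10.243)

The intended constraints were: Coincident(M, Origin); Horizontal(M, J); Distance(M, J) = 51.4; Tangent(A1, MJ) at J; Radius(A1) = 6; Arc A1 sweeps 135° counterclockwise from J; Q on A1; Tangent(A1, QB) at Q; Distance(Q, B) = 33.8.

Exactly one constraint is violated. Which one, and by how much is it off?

Distance(Q, B) = 33.8 — off by 7.80.

M = (0.00, 0.00) ✓; M.y = 0.00, J.y = 0.00 ✓; |MJ| = 51.40 ✓; ∠(LJ, JM) = 90.00° ✓; |LJ| = 6.000 ✓; bearing(L→Q) − bearing(L→J) = 135.0° ✓; |LQ| = 6.001 ✓; ∠(LQ, QB) = 90.00° ✓; |QB| = 26.00 ✗.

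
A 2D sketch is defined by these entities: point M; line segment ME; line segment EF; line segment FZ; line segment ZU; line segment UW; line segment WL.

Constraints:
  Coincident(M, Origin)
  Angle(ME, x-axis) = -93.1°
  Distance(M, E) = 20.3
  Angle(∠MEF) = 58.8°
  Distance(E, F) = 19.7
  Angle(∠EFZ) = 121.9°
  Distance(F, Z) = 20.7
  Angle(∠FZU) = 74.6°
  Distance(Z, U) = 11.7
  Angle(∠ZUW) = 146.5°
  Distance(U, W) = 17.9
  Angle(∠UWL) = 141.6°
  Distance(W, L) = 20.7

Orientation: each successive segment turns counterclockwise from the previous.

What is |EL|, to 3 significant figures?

9.55

∠ZUW = 146.5° gives UW at -135° from the x-axis; with |UW| = 17.9, W = (-6.44, -5.37). ∠UWL = 141.6° gives WL at -96.5° from the x-axis; with |WL| = 20.7, L = (-8.79, -25.9). Then |EL| = |L − E| = 9.55.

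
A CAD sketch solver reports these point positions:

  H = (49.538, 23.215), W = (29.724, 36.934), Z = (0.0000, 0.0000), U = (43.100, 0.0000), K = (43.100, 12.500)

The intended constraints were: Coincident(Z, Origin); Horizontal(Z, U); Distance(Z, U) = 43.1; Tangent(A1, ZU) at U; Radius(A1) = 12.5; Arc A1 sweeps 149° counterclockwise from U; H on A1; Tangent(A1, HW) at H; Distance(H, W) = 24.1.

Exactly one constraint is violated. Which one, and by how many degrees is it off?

Tangent(A1, HW) at H — off by 3.70°.

Z = (0.00, 0.00) ✓; Z.y = 0.00, U.y = 0.00 ✓; |ZU| = 43.10 ✓; ∠(KU, UZ) = 90.00° ✓; |KU| = 12.50 ✓; bearing(K→H) − bearing(K→U) = 149.0° ✓; |KH| = 12.50 ✓; ∠(KH, HW) = 93.70° ✗; |HW| = 24.10 ✓.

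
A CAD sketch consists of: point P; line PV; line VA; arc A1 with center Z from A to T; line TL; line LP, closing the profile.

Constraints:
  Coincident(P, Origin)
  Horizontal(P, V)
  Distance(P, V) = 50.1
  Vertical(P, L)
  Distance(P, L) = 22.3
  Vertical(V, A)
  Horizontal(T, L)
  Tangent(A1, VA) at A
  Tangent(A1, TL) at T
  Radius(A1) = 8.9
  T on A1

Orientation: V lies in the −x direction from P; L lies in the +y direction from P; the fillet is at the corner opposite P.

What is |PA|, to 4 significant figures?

51.86

P is at the origin; P and V share the same y with |PV| = 50.1 and V on the −x side, so V = (-50.10, 0.000). PL is vertical with |PL| = 22.3 and L on the +y side, so L = (0.000, 22.30). The virtual corner opposite P is at (-50.10, 22.30). Tangency of A1 to VA means the radius ZA is perpendicular to VA and A1 meets TL tangentially, so ZT is at right angles to TL, with radius 8.9, so the center Z sits 8.9 in from both sides at Z = (-41.20, 13.40). That places the tangent points at A = (-50.10, 13.40) on VA and T = (-41.20, 22.30) on TL. Then |PA| = |A − P| = 51.86.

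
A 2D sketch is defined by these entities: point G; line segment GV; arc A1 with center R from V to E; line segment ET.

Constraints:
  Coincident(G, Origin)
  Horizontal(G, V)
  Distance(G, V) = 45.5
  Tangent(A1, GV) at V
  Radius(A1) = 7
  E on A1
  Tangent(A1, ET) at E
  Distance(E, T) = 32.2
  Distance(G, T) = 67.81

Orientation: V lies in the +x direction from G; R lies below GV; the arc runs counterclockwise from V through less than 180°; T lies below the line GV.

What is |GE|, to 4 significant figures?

40.89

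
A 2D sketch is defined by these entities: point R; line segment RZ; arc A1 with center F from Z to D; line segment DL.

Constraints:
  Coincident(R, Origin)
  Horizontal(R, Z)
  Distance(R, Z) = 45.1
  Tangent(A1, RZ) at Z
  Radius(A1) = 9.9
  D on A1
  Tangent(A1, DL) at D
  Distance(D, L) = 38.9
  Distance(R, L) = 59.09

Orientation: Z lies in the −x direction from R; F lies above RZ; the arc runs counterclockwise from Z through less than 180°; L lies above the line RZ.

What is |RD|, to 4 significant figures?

36.48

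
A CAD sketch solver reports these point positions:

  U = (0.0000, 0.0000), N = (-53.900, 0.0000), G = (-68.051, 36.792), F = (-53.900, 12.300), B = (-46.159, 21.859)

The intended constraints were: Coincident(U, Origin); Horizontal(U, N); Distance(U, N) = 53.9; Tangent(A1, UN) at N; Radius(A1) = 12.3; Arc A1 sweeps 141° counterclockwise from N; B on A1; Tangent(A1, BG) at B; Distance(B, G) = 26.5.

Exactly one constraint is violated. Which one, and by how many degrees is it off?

Tangent(A1, BG) at B — off by 4.70°.

U = (0.00, 0.00) ✓; U.y = 0.00, N.y = 0.00 ✓; |UN| = 53.90 ✓; ∠(FN, NU) = 90.00° ✓; |FN| = 12.30 ✓; bearing(F→B) − bearing(F→N) = 141.0° ✓; |FB| = 12.30 ✓; ∠(FB, BG) = 85.30° ✗; |BG| = 26.50 ✓.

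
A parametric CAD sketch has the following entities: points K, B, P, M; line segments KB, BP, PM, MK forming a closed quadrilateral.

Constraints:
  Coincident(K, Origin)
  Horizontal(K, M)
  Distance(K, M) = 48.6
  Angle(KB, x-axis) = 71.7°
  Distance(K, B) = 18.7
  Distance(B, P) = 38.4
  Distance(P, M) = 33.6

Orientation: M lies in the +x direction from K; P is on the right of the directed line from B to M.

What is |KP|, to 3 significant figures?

27.0

Checks: |BP| = 38.40 ✓; |PM| = 33.60 ✓.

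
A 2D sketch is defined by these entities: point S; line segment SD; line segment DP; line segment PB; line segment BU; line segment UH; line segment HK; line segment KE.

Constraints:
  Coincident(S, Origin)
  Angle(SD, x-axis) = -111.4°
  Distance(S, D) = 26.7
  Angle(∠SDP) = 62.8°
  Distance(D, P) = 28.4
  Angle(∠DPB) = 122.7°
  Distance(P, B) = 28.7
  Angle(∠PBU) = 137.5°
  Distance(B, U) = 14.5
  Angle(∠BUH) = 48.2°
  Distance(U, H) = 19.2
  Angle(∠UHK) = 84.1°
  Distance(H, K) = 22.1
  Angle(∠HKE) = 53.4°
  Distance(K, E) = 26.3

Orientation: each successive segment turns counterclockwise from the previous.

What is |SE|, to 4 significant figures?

36.83

∠UHK = 84.1° gives HK at -26.70° from the x-axis; with |HK| = 22.1, K = (37.00, -8.534). ∠HKE = 53.4° gives KE at 99.90° from the x-axis; with |KE| = 26.3, E = (32.48, 17.37). Then |SE| = |E − S| = 36.83.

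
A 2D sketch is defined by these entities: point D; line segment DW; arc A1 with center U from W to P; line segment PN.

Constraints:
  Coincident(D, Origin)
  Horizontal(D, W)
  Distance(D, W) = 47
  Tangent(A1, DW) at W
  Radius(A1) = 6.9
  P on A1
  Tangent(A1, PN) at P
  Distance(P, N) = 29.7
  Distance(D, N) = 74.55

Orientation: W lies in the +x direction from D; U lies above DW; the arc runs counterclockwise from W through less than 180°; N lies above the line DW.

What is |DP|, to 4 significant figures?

52.84

Checks: |UP| = 6.900 ✓; ∠(UP, PN) = 90.00° ✓; |PN| = 29.70 ✓; |DN| = 74.55 ✓.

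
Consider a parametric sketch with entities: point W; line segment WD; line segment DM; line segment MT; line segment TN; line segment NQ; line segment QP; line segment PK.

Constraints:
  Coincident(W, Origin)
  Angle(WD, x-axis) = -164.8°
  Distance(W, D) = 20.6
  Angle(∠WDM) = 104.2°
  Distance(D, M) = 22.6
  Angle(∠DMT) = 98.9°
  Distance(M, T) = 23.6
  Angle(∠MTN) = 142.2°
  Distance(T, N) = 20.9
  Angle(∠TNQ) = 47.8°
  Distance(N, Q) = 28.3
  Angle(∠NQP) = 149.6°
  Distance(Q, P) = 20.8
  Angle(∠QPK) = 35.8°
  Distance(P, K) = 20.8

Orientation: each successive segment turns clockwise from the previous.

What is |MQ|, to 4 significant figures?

21.54

∠MTN = 142.2° gives TN at 0.5000° from the x-axis; with |TN| = 20.9, N = (8.446, 29.10). ∠TNQ = 47.8° gives NQ at -131.7° from the x-axis; with |NQ| = 28.3, Q = (-10.38, 7.968). Then |MQ| = |Q − M| = 21.54.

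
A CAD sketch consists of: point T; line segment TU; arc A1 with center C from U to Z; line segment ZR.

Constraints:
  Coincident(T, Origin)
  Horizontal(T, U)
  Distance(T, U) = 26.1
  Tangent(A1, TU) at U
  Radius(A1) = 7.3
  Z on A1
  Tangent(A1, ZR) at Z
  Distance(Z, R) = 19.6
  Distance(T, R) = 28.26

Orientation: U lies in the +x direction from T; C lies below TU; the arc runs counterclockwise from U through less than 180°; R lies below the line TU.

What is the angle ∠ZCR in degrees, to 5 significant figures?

69.572°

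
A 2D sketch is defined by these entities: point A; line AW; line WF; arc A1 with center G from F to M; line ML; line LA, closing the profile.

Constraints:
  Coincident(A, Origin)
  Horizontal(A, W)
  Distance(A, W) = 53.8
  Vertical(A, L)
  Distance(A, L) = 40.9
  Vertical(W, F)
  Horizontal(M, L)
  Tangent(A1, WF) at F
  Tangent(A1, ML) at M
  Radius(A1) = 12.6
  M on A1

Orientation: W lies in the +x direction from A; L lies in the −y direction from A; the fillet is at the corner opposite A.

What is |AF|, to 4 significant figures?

60.79

A is at the origin; AW is horizontal with |AW| = 53.8 and W on the +x side, so W = (53.80, 0.000). A and L share the same x with |AL| = 40.9 and L on the −y side, so L = (0.000, -40.90). The virtual corner opposite A is at (53.80, -40.90). Since A1 is tangent to WF there, GF ⟂ WF and the tangent condition forces GM to be normal to ML, with radius 12.6, so the center G sits 12.6 in from both sides at G = (41.20, -28.30). That places the tangent points at F = (53.80, -28.30) on WF and M = (41.20, -40.90) on ML. Then |AF| = |F − A| = 60.79.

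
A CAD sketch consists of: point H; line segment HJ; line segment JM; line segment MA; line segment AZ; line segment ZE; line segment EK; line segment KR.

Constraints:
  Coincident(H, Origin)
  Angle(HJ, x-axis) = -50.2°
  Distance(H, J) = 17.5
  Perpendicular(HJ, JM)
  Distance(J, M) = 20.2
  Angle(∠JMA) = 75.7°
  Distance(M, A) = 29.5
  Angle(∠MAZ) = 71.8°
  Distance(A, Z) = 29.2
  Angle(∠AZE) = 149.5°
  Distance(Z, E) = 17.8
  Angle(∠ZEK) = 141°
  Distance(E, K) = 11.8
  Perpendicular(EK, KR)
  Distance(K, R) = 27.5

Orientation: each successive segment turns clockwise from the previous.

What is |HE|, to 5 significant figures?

28.470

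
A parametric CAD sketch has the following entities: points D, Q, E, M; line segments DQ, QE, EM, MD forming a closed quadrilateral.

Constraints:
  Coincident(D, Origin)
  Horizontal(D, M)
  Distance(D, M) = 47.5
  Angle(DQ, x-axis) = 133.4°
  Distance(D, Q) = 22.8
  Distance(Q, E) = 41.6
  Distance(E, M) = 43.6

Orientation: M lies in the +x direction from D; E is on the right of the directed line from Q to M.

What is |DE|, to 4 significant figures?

19.44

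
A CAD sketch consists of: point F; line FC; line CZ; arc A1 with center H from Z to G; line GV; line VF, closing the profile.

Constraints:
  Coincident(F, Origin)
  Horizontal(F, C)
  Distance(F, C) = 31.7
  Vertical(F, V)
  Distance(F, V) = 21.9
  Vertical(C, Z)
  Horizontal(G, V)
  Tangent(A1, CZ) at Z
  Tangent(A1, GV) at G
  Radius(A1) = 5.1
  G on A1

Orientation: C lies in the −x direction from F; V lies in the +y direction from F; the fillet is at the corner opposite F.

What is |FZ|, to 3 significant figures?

35.9

The virtual corner opposite F is at (-31.7, 21.9). Tangency of A1 to CZ means the radius HZ is perpendicular to CZ and tangency of A1 to GV means the radius HG is perpendicular to GV, with radius 5.1, so the center H sits 5.1 in from both sides at H = (-26.6, 16.8). That places the tangent points at Z = (-31.7, 16.8) on CZ and G = (-26.6, 21.9) on GV. Then |FZ| = |Z − F| = 35.9.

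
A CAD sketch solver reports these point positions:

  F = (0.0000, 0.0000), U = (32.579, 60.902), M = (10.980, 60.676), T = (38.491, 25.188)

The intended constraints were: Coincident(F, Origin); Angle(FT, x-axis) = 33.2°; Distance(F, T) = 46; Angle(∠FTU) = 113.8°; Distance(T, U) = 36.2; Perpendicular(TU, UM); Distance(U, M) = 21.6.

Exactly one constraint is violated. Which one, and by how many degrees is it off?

Perpendicular(TU, UM) — off by 8.80°.

F = (0.00, 0.00) ✓; FT at 33.20° ✓; |FT| = 46.00 ✓; ∠FTU = 113.8° ✓; |TU| = 36.20 ✓; ∠(TU, UM) = 81.20° ✗; |UM| = 21.60 ✓.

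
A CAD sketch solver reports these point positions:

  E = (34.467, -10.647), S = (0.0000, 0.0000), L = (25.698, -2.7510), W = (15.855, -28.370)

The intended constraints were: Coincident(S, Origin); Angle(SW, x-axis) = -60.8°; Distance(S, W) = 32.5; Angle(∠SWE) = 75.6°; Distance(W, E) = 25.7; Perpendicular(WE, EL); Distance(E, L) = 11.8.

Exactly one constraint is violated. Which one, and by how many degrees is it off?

Perpendicular(WE, EL) — off by 4.40°.

S = (0.00, 0.00) ✓; SW at -60.80° ✓; |SW| = 32.50 ✓; ∠SWE = 75.60° ✓; |WE| = 25.70 ✓; ∠(WE, EL) = 94.40° ✗; |EL| = 11.80 ✓.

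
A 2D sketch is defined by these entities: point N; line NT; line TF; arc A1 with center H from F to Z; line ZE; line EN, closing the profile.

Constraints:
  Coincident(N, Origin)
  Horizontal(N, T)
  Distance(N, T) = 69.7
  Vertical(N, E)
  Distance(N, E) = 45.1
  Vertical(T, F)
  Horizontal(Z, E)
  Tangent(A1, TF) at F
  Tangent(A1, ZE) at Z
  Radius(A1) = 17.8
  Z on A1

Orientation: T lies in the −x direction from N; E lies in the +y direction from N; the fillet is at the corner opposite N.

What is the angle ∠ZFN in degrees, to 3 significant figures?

66.4°

The virtual corner opposite N is at (-69.7, 45.1). Since A1 is tangent to TF there, HF ⟂ TF and since A1 is tangent to ZE there, HZ ⟂ ZE, with radius 17.8, so the center H sits 17.8 in from both sides at H = (-51.9, 27.3). That places the tangent points at F = (-69.7, 27.3) on TF and Z = (-51.9, 45.1) on ZE. Then cos ∠ZFN = FZ·FN / (|FZ||FN|), giving 66.4°.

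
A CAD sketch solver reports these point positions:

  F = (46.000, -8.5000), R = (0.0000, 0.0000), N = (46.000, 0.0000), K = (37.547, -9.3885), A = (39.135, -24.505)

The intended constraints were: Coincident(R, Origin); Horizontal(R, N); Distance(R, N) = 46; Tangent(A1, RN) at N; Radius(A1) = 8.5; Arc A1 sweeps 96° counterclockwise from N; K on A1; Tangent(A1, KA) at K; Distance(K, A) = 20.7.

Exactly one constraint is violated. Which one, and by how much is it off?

Distance(K, A) = 20.7 — off by 5.50.

R = (0.00, 0.00) ✓; R.y = 0.00, N.y = 0.00 ✓; |RN| = 46.00 ✓; ∠(FN, NR) = 90.00° ✓; |FN| = 8.500 ✓; bearing(F→K) − bearing(F→N) = 96.00° ✓; |FK| = 8.500 ✓; ∠(FK, KA) = 90.00° ✓; |KA| = 15.20 ✗.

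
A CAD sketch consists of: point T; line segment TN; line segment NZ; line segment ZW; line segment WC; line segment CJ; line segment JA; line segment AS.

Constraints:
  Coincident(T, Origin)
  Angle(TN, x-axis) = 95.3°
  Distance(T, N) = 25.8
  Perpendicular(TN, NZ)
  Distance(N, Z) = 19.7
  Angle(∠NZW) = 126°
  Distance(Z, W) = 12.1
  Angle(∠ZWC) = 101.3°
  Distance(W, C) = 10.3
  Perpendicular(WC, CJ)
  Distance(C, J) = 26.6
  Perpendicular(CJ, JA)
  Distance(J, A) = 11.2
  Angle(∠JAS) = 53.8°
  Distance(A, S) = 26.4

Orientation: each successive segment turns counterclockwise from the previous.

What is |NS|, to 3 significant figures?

21.4

CJ ⟂ JA, so JA runs at 138°; with |JA| = 11.2, A = (-11.0, 33.8). ∠JAS = 53.8° gives AS at -95.8° from the x-axis; with |AS| = 26.4, S = (-13.7, 7.57). Then |NS| = |S − N| = 21.4.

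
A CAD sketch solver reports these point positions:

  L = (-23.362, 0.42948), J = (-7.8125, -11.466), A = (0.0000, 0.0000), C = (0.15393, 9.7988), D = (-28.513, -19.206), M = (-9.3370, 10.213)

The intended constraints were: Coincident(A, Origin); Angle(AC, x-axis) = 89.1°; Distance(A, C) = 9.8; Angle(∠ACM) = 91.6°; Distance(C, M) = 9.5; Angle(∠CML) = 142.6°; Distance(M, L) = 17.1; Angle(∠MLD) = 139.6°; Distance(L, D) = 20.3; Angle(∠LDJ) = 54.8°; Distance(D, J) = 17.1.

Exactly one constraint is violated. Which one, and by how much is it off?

Distance(D, J) = 17.1 — off by 5.00.

A = (0.00, 0.00) ✓; AC at 89.10° ✓; |AC| = 9.800 ✓; ∠ACM = 91.60° ✓; |CM| = 9.500 ✓; ∠CML = 142.6° ✓; |ML| = 17.10 ✓; ∠MLD = 139.6° ✓; |LD| = 20.30 ✓; ∠LDJ = 54.80° ✓; |DJ| = 22.10 ✗.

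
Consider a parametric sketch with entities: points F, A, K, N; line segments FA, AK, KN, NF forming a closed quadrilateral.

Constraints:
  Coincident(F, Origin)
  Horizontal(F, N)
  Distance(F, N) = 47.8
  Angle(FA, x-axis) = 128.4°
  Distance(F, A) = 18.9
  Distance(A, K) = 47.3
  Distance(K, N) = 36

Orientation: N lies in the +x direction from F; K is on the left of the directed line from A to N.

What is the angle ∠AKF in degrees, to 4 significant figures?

23.37°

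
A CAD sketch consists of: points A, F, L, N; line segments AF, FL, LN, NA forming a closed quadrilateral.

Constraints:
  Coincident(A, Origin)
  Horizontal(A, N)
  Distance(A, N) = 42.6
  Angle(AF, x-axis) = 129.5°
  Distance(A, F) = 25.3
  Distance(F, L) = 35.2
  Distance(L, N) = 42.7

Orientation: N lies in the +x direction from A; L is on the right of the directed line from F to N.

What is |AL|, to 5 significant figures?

11.132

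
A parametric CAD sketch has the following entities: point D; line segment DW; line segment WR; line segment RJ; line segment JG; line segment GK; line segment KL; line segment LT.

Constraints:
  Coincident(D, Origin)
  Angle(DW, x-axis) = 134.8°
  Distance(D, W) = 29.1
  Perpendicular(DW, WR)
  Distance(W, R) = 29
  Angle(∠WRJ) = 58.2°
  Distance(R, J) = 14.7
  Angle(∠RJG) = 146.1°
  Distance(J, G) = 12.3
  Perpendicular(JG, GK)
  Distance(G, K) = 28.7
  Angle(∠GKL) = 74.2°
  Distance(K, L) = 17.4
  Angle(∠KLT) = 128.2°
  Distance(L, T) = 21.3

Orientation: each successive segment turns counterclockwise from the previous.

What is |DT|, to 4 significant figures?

40.20

∠GKL = 74.2° gives KL at -143.7° from the x-axis; with |KL| = 17.4, L = (-39.34, 17.70). ∠KLT = 128.2° gives LT at -91.90° from the x-axis; with |LT| = 21.3, T = (-40.04, -3.592). Then |DT| = |T − D| = 40.20.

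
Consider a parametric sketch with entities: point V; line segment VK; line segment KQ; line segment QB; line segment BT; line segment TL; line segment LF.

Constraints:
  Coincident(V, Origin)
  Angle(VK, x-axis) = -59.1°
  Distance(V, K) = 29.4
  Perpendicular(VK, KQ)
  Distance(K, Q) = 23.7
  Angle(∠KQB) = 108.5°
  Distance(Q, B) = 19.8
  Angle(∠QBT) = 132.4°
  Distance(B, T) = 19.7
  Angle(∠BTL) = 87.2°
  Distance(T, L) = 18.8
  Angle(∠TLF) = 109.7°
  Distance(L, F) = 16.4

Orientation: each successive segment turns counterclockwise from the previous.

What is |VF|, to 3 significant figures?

20.9

V is at the origin; VK runs at -59.1° with length 29.4, so K = (15.1, -25.2). VK ⟂ KQ, so KQ runs at 30.9°; with |KQ| = 23.7, Q = (35.4, -13.1). ∠KQB = 108.5° gives QB at 102° from the x-axis; with |QB| = 19.8, B = (31.2, 6.28). ∠QBT = 132.4° gives BT at 150° from the x-axis; with |BT| = 19.7, T = (14.1, 16.1). ∠BTL = 87.2° gives TL at -117° from the x-axis; with |TL| = 18.8, L = (5.53, -0.589). ∠TLF = 109.7° gives LF at -46.9° from the x-axis; with |LF| = 16.4, F = (16.7, -12.6). Then |VF| = |F − V| = 20.9.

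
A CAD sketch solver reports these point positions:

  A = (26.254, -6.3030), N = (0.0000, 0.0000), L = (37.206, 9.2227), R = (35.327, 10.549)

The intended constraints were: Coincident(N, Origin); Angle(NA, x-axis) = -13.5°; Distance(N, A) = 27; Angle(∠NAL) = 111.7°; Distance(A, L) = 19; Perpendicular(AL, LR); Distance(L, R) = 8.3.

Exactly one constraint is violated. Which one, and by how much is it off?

Distance(L, R) = 8.3 — off by 6.00.

N = (0.00, 0.00) ✓; NA at -13.50° ✓; |NA| = 27.00 ✓; ∠NAL = 111.7° ✓; |AL| = 19.00 ✓; ∠(AL, LR) = 89.98° ✓; |LR| = 2.300 ✗.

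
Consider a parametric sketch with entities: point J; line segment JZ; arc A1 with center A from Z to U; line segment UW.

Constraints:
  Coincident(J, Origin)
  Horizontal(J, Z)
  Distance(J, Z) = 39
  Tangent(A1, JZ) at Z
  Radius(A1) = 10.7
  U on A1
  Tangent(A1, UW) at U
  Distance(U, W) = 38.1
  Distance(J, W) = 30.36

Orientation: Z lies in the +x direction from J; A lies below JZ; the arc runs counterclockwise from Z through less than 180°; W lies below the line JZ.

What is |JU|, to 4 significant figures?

31.60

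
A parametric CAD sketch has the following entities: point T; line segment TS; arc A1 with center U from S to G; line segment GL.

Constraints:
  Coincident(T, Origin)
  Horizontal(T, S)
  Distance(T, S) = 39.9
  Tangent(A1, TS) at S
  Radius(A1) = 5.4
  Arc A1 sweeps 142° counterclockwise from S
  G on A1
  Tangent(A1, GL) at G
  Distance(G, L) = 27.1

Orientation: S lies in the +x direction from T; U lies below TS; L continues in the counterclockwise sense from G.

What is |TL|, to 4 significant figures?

63.64

T is at the origin; TS is horizontal with |TS| = 39.9 and S on the +x side, so S = (39.90, 0.000). The tangent condition forces US to be normal to TS, so U = S + (0, -5.4) = (39.90, -5.400). On A1, S sits at bearing 90° from U; a 142° counterclockwise sweep puts G at bearing 232°, so G = U + 5.4·(cos 232°, sin 232°) = (36.58, -9.655). A1 meets GL tangentially, so UG is at right angles to GL, so GL runs along (−sin 232°, cos 232°); with |GL| = 27.1, L = (57.93, -26.34). Then |TL| = |L − T| = 63.64.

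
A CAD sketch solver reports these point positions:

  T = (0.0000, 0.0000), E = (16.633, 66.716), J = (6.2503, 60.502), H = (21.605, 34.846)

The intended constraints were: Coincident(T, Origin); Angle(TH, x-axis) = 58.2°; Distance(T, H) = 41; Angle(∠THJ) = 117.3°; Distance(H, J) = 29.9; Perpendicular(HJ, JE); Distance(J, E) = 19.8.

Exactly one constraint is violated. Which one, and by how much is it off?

Distance(J, E) = 19.8 — off by 7.70.

T = (0.00, 0.00) ✓; TH at 58.20° ✓; |TH| = 41.00 ✓; ∠THJ = 117.3° ✓; |HJ| = 29.90 ✓; ∠(HJ, JE) = 90.00° ✓; |JE| = 12.10 ✗.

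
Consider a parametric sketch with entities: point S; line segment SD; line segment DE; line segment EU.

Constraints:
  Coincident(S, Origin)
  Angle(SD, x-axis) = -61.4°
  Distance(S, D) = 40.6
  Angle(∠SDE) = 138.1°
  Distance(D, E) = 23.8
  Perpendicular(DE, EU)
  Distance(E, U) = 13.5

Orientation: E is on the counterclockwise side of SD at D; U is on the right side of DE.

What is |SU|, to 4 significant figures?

67.58

S is at the origin; SD runs at -61.4° with length 40.6, so D = 40.6·(cos -61.4°, sin -61.4°) = (19.43, -35.65). ∠SDE = 138.1°, so DE runs at -61.4° + (180° − 138.1°) = -19.50° from the x-axis; with |DE| = 23.8, E = D + 23.8·(cos -19.50°, sin -19.50°) = (41.87, -43.59). The perpendicularity gives EU at right angles to DE; with |EU| = 13.5 on the right of DE, U = E + 13.5·(-0.3338, -0.9426) = (37.36, -56.32). Then |SU| = |U − S| = 67.58.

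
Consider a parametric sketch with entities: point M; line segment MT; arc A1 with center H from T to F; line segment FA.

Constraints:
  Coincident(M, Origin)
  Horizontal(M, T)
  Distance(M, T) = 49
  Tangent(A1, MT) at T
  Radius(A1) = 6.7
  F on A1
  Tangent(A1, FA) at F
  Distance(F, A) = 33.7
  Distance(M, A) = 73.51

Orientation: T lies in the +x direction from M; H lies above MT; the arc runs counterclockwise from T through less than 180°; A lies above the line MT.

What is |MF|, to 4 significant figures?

55.79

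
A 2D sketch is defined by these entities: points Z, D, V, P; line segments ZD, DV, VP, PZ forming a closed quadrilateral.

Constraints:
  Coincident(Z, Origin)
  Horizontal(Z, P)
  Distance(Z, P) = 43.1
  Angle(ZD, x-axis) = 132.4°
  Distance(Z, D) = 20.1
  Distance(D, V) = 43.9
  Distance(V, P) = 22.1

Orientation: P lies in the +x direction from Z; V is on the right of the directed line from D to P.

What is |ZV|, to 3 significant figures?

24.9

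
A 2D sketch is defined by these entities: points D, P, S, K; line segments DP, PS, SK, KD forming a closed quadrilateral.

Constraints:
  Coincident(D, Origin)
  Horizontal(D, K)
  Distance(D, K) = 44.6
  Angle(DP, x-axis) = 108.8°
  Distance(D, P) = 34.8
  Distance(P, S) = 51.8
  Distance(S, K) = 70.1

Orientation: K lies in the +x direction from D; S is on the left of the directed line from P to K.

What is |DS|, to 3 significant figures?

73.1

Checks: |PS| = 51.80 ✓; |SK| = 70.10 ✓.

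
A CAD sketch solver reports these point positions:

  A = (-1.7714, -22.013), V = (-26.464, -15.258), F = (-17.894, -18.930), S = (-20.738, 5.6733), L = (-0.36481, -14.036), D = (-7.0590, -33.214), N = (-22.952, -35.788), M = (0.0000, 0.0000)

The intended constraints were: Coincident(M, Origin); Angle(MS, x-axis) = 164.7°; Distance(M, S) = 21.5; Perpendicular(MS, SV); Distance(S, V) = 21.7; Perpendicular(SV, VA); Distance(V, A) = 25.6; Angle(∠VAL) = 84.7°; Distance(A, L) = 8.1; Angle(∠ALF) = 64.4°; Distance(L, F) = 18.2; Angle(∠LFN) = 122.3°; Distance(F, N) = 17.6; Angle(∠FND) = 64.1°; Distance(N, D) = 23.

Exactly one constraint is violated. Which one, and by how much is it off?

Distance(N, D) = 23 — off by 6.90.

M = (0.00, 0.00) ✓; MS at 164.7° ✓; |MS| = 21.50 ✓; ∠(MS, SV) = 90.00° ✓; |SV| = 21.70 ✓; ∠(SV, VA) = 90.00° ✓; |VA| = 25.60 ✓; ∠VAL = 84.70° ✓; |AL| = 8.100 ✓; ∠ALF = 64.40° ✓; |LF| = 18.20 ✓; ∠LFN = 122.3° ✓; |FN| = 17.60 ✓; ∠FND = 64.10° ✓; |ND| = 16.10 ✗.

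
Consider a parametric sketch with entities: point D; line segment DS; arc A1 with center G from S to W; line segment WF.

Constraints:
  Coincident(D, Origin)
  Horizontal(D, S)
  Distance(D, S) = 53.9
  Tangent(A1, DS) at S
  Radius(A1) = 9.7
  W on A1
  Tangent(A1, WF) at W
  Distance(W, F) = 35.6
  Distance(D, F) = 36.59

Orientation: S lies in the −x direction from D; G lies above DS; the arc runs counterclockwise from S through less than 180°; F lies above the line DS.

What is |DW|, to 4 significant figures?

46.95

D is at the origin; DS is horizontal with |DS| = 53.9 and S on the −x side, so S = (-53.90, 0.000). A1 meets DS tangentially, so GS is at right angles to DS, so G = S + (0, 9.7) = (-53.90, 9.700). Since GW ⟂ WF (tangency), |GF| = √(9.7² + 35.6²) = 36.90 regardless of where W sits on A1. So F lies on both circle(D, 36.59) and circle(G, 36.90); the above-DS intersection is F = (-22.41, 28.93). W is the foot of the tangent from F: W = (-46.85, 3.041).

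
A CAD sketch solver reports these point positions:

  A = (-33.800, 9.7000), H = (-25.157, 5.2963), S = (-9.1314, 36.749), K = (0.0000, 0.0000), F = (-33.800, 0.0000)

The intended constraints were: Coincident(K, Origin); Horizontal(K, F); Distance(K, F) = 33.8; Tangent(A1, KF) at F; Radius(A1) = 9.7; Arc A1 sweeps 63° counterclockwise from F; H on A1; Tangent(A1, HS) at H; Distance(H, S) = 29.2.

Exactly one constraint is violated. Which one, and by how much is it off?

Distance(H, S) = 29.2 — off by 6.10.

K = (0.00, 0.00) ✓; K.y = 0.00, F.y = 0.00 ✓; |KF| = 33.80 ✓; ∠(AF, FK) = 90.00° ✓; |AF| = 9.700 ✓; bearing(A→H) − bearing(A→F) = 63.00° ✓; |AH| = 9.700 ✓; ∠(AH, HS) = 90.00° ✓; |HS| = 35.30 ✗.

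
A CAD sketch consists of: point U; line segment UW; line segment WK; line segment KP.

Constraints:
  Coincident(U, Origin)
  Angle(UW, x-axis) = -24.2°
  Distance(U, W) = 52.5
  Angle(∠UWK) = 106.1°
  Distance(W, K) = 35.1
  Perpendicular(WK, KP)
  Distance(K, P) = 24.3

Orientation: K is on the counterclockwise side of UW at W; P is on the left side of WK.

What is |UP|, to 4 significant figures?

56.12

∠UWK = 106.1°, so WK runs at -24.2° + (180° − 106.1°) = 49.70° from the x-axis; with |WK| = 35.1, K = W + 35.1·(cos 49.70°, sin 49.70°) = (70.59, 5.249). The perpendicularity gives KP at right angles to WK; with |KP| = 24.3 on the left of WK, P = K + 24.3·(-0.7627, 0.6468) = (52.06, 20.97). Then |UP| = |P − U| = 56.12.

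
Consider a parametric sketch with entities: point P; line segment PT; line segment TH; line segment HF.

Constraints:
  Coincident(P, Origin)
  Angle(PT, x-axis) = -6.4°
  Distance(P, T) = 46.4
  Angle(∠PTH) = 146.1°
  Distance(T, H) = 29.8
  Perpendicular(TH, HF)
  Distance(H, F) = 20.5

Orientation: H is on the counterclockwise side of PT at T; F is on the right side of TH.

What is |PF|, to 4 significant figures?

82.57

∠PTH = 146.1°, so TH runs at -6.4° + (180° − 146.1°) = 27.50° from the x-axis; with |TH| = 29.8, H = T + 29.8·(cos 27.50°, sin 27.50°) = (72.54, 8.588). TH is perpendicular to HF; with |HF| = 20.5 on the right of TH, F = H + 20.5·(0.4617, -0.8870) = (82.01, -9.596). Then |PF| = |F − P| = 82.57.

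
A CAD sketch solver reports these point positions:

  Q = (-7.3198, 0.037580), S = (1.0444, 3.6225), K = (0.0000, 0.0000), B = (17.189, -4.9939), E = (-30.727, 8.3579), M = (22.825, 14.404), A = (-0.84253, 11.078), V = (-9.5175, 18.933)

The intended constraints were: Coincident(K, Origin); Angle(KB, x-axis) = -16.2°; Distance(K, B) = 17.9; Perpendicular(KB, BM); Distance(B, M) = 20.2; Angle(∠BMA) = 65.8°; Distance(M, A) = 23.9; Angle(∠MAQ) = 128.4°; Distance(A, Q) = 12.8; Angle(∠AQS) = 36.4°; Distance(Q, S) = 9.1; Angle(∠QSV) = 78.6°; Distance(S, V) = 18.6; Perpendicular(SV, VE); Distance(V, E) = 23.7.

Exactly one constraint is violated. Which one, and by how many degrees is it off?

Perpendicular(SV, VE) — off by 8.10°.

K = (0.00, 0.00) ✓; KB at -16.20° ✓; |KB| = 17.90 ✓; ∠(KB, BM) = 90.00° ✓; |BM| = 20.20 ✓; ∠BMA = 65.80° ✓; |MA| = 23.90 ✓; ∠MAQ = 128.4° ✓; |AQ| = 12.80 ✓; ∠AQS = 36.40° ✓; |QS| = 9.100 ✓; ∠QSV = 78.60° ✓; |SV| = 18.60 ✓; ∠(SV, VE) = 81.90° ✗; |VE| = 23.70 ✓.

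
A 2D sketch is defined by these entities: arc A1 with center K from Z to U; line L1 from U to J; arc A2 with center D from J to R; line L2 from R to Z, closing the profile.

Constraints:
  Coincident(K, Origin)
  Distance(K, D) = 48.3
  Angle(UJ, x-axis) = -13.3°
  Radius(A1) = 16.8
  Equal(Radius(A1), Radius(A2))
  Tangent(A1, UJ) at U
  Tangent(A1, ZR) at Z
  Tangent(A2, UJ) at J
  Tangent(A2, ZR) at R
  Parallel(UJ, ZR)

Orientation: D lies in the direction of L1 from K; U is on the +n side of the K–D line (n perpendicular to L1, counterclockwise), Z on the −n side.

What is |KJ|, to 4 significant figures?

51.14

Tangency of A1 to both parallel lines with radius 16.8 puts U and Z at K ± 16.8·n: U = (3.865, 16.35), Z = (-3.865, -16.35). Equal radii place J and R the same way about D: J = D + 16.8·n = (50.87, 5.238), R = D − 16.8·n = (43.14, -27.46). Then |KJ| = |J − K| = 51.14.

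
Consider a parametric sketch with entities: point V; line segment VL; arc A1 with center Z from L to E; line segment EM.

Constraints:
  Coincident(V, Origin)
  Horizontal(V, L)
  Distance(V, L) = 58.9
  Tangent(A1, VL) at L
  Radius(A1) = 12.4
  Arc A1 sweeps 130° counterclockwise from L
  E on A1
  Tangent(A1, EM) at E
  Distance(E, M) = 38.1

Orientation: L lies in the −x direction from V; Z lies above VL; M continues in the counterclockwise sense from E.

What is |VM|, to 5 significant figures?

88.971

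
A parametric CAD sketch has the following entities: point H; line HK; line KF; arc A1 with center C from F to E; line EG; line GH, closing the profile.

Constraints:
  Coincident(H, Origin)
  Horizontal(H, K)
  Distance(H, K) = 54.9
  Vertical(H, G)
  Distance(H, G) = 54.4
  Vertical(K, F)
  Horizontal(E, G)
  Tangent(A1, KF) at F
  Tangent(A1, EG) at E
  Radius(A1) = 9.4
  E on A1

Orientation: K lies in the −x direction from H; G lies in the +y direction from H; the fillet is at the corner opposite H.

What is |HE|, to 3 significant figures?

70.9

H is at the origin; H and K share the same y with |HK| = 54.9 and K on the −x side, so K = (-54.9, 0.00). HG is vertical with |HG| = 54.4 and G on the +y side, so G = (0.00, 54.4). The virtual corner opposite H is at (-54.9, 54.4). Tangency of A1 to KF means the radius CF is perpendicular to KF and tangency of A1 to EG means the radius CE is perpendicular to EG, with radius 9.4, so the center C sits 9.4 in from both sides at C = (-45.5, 45.0). That places the tangent points at F = (-54.9, 45.0) on KF and E = (-45.5, 54.4) on EG. Then |HE| = |E − H| = 70.9.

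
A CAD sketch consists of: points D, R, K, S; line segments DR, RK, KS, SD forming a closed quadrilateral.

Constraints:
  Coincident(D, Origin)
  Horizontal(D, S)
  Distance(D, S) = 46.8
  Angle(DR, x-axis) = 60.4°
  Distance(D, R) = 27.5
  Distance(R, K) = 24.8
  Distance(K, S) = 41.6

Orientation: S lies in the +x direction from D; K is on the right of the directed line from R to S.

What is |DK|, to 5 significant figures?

5.2350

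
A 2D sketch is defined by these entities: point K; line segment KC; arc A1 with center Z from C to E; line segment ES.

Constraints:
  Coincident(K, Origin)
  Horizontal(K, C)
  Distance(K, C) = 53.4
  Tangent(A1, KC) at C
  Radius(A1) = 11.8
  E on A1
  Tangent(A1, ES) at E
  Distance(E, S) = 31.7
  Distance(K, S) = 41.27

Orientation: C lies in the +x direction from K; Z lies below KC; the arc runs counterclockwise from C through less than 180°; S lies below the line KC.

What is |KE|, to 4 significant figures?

43.85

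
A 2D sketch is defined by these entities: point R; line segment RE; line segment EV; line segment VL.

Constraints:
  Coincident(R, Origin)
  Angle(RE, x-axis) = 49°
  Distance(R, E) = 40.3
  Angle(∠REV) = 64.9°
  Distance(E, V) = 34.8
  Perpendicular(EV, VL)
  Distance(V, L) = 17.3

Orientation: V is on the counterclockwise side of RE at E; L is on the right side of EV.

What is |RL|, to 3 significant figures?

56.6

R is at the origin; RE runs at 49.0° with length 40.3, so E = 40.3·(cos 49.0°, sin 49.0°) = (26.4, 30.4). ∠REV = 64.9°, so EV runs at 49.0° + (180° − 64.9°) = 164° from the x-axis; with |EV| = 34.8, V = E + 34.8·(cos 164°, sin 164°) = (-7.03, 39.9). EV ⟂ VL; with |VL| = 17.3 on the right of EV, L = V + 17.3·(0.274, 0.962) = (-2.29, 56.6). Then |RL| = |L − R| = 56.6.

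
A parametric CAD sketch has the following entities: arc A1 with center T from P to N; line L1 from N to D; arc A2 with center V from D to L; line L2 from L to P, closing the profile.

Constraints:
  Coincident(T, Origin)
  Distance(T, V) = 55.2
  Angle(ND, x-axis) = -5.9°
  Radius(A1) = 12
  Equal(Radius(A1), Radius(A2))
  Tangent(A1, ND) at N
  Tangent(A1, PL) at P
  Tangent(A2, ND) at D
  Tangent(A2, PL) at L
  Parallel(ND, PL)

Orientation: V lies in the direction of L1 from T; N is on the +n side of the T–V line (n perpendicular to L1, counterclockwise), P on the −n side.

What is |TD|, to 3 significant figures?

56.5

The slot axis is L1's direction at -5.9°, so u = (cos -5.9°, sin -5.9°) = (0.995, -0.103) and n = (−sin -5.9°, cos -5.9°) = (0.103, 0.995). T is at the origin and V lies 55.2 along u from T, so V = 55.2·u = (54.9, -5.67). Tangency of A1 to both parallel lines with radius 12.0 puts N and P at T ± 12.0·n: N = (1.23, 11.9), P = (-1.23, -11.9). Equal radii place D and L the same way about V: D = V + 12.0·n = (56.1, 6.26), L = V − 12.0·n = (53.7, -17.6). Then |TD| = |D − T| = 56.5.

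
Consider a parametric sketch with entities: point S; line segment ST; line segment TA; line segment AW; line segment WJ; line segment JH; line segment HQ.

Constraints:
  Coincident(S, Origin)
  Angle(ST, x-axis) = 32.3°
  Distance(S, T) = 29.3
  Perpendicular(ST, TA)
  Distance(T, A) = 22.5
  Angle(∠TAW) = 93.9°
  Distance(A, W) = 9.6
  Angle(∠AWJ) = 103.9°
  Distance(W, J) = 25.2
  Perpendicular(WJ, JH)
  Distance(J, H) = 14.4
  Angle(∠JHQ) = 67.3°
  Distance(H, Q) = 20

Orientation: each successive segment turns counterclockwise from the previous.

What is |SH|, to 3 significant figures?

26.3

S is at the origin; ST runs at 32.3° with length 29.3, so T = (24.8, 15.7). ST is perpendicular to TA, so TA runs at 122°; with |TA| = 22.5, A = (12.7, 34.7). ∠TAW = 93.9° gives AW at -152° from the x-axis; with |AW| = 9.6, W = (4.30, 30.1). ∠AWJ = 103.9° gives WJ at -75.5° from the x-axis; with |WJ| = 25.2, J = (10.6, 5.71). WJ is perpendicular to JH, so JH runs at 14.5°; with |JH| = 14.4, H = (24.5, 9.32). Then |SH| = |H − S| = 26.3.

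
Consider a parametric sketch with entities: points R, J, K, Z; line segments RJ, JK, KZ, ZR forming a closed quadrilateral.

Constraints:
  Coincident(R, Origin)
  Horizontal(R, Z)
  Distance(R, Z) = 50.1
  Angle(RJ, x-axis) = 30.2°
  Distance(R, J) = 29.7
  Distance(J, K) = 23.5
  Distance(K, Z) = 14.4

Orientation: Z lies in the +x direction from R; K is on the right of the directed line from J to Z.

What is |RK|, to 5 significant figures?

37.321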